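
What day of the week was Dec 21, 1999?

January 1, 1999 is a Friday.
December 21 is day 355 of the year, i.e. 354 days after Jan 1.
354 mod 7 = 4, so advance 4 weekdays from Friday: Tuesday.

Tuesday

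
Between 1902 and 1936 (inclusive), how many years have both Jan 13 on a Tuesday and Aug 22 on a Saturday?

4

Check each year's weekday for Jan 13 and Aug 22:
  1902: Mon/Fri  1903: Tue/Sat ✓  1904: Wed/Mon  1905: Fri/Tue  1906: Sat/Wed  1907: Sun/Thu  1908: Mon/Sat  1909: Wed/Sun  1910: Thu/Mon  1911: Fri/Tue  1912: Sat/Thu  1913: Mon/Fri  1914: Tue/Sat ✓  1915: Wed/Sun  …(7 more)…  1923: Sat/Wed  1924: Sun/Fri  1925: Tue/Sat ✓  1926: Wed/Sun  1927: Thu/Mon  1928: Fri/Wed  1929: Sun/Thu  1930: Mon/Fri  1931: Tue/Sat ✓  1932: Wed/Mon  1933: Fri/Tue  1934: Sat/Wed  1935: Sun/Thu  1936: Mon/Sat
Both conditions hold in: 1903, 1914, 1925, 1931 — 4.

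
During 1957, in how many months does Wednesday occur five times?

4

A month of length L has five Wednesdays iff its first Wednesday is on day ≤ L−28 (so day 1–3 in a 31-day month, 1–2 in a 30-day month, day 1 in a leap February).
Checking each month of 1957: Jan starts Tue (31d) ✓; Feb starts Fri (28d); Mar starts Fri (31d); Apr starts Mon (30d); May starts Wed (31d) ✓; Jun starts Sat (30d); Jul starts Mon (31d) ✓; Aug starts Thu (31d); Sep starts Sun (30d); Oct starts Tue (31d) ✓; Nov starts Fri (30d); Dec starts Sun (31d).
Five-Wednesday months: January, May, July, October → 4.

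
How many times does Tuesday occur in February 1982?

4

February 1982 has 28 days and begins on Monday.
The first Tuesday is February 2.
Tuesdays fall on 2, 9, 16, 23 — that's 4.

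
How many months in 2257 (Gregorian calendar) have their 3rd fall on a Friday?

2

Check the 3rd of each month of 2257: Jan 3: Sat, Feb 3: Tue, Mar 3: Tue, Apr 3: Fri, May 3: Sun, Jun 3: Wed, Jul 3: Fri, Aug 3: Mon, Sep 3: Thu, Oct 3: Sat, Nov 3: Tue, Dec 3: Thu.
Friday occurs in April, July — 2 months.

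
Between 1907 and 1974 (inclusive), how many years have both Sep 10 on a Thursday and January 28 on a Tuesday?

3

Check each year's weekday for Sep 10 and January 28:
  1907: Tue/Mon  1908: Thu/Tue ✓  1909: Fri/Thu  1910: Sat/Fri  1911: Sun/Sat  1912: Tue/Sun  1913: Wed/Tue  1914: Thu/Wed  1915: Fri/Thu  1916: Sun/Fri  1917: Mon/Sun  1918: Tue/Mon  1919: Wed/Tue  1920: Fri/Wed  …(40 more)…  1961: Sun/Sat  1962: Mon/Sun  1963: Tue/Mon  1964: Thu/Tue ✓  1965: Fri/Thu  1966: Sat/Fri  1967: Sun/Sat  1968: Tue/Sun  1969: Wed/Tue  1970: Thu/Wed  1971: Fri/Thu  1972: Sun/Fri  1973: Mon/Sun  1974: Tue/Mon
Both conditions hold in: 1908, 1936, 1964 — 3.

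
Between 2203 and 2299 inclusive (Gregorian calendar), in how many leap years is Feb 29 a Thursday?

3

Leap years in 2203–2299: 24 of them.
Feb 29 weekday advances by 5 (mod 7) from one leap year to the next four years later (or differs when a century non-leap intervenes).
Leap-day weekdays: 2204:Wed 2208:Mon 2212:Sat 2216:Thu✓ 2220:Tue 2224:Sun 2228:Fri 2232:Wed 2236:Mon 2240:Sat 2244:Thu✓ 2248:Tue 2252:Sun 2256:Fri 2260:Wed 2264:Mon 2268:Sat 2272:Thu✓ 2276:Tue 2280:Sun 2284:Fri 2288:Wed 2292:Mon 2296:Sat
Thursday: 2216, 2244, 2272 → 3.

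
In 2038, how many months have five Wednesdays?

4

A month of length L has five Wednesdays iff its first Wednesday is on day ≤ L−28 (so day 1–3 in a 31-day month, 1–2 in a 30-day month, day 1 in a leap February).
Checking each month of 2038: Jan starts Fri (31d); Feb starts Mon (28d); Mar starts Mon (31d) ✓; Apr starts Thu (30d); May starts Sat (31d); Jun starts Tue (30d) ✓; Jul starts Thu (31d); Aug starts Sun (31d); Sep starts Wed (30d) ✓; Oct starts Fri (31d); Nov starts Mon (30d); Dec starts Wed (31d) ✓.
Five-Wednesday months: March, June, September, December → 4.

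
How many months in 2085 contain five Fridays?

4

A month of length L has five Fridays iff its first Friday is on day ≤ L−28 (so day 1–3 in a 31-day month, 1–2 in a 30-day month, day 1 in a leap February).
Checking each month of 2085: Jan starts Mon (31d); Feb starts Thu (28d); Mar starts Thu (31d) ✓; Apr starts Sun (30d); May starts Tue (31d); Jun starts Fri (30d) ✓; Jul starts Sun (31d); Aug starts Wed (31d) ✓; Sep starts Sat (30d); Oct starts Mon (31d); Nov starts Thu (30d) ✓; Dec starts Sat (31d).
Five-Friday months: March, June, August, November → 4.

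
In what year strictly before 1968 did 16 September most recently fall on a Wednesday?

1964

From one year to the next, a fixed date's weekday advances by 1, or by 2 when a Feb 29 lies between the two dates.
1968: September 16 is Monday.
1967: Saturday (−2)
1966: Friday (−1)
1965: Thursday (−1)
1964: Wednesday (−1)
16 September falls on a Wednesday in 1964.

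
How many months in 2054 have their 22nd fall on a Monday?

Check the 22nd of each month of 2054: Jan 22: Thu, Feb 22: Sun, Mar 22: Sun, Apr 22: Wed, May 22: Fri, Jun 22: Mon, Jul 22: Wed, Aug 22: Sat, Sep 22: Tue, Oct 22: Thu, Nov 22: Sun, Dec 22: Tue.
Monday occurs in June — 1 month.

1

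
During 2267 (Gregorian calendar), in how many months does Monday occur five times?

4

A month of length L has five Mondays iff its first Monday is on day ≤ L−28 (so day 1–3 in a 31-day month, 1–2 in a 30-day month, day 1 in a leap February).
Checking each month of 2267: Jan starts Tue (31d); Feb starts Fri (28d); Mar starts Fri (31d); Apr starts Mon (30d) ✓; May starts Wed (31d); Jun starts Sat (30d); Jul starts Mon (31d) ✓; Aug starts Thu (31d); Sep starts Sun (30d) ✓; Oct starts Tue (31d); Nov starts Fri (30d); Dec starts Sun (31d) ✓.
Five-Monday months: April, July, September, December → 4.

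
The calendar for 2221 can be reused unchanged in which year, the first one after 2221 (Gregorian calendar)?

Two years share a calendar iff Jan 1 falls on the same weekday and both are leap or both are common. 2221: Jan 1 is Monday, common year.
2222: Jan 1 Tuesday, common
2223: Jan 1 Wednesday, common
2224: Jan 1 Thursday, leap
2225: Jan 1 Saturday, common
2226: Jan 1 Sunday, common
2227: Jan 1 Monday, common
2227 matches on both conditions.

2227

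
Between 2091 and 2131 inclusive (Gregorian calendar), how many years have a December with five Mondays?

18

December has 31 days; it has five Mondays when Monday falls among the first (month-length − 28) days — i.e. when December 1 is one of Monday/Sunday/Saturday.
December 1 by year: 2091:Sat✓ 2092:Mon✓ 2093:Tue 2094:Wed 2095:Thu 2096:Sat✓ 2097:Sun✓ 2098:Mon✓ 2099:Tue 2100:Wed 2101:Thu 2102:Fri 2103:Sat✓ 2104:Mon✓ 2105:Tue …(11 more)… 2117:Wed 2118:Thu 2119:Fri 2120:Sun✓ 2121:Mon✓ 2122:Tue 2123:Wed 2124:Fri 2125:Sat✓ 2126:Sun✓ 2127:Mon✓ 2128:Wed 2129:Thu 2130:Fri 2131:Sat✓
Years with five Mondays: 2091, 2092, 2096, 2097, 2098, 2103, 2104, 2108, 2109, 2110, 2114, 2115, 2120, 2121, 2125, 2126, 2127, 2131 → 18.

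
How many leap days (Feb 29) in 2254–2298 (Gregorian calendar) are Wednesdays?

Leap years in 2254–2298: 11 of them.
Feb 29 weekday advances by 5 (mod 7) from one leap year to the next four years later (or differs when a century non-leap intervenes).
Leap-day weekdays: 2256:Fri 2260:Wed✓ 2264:Mon 2268:Sat 2272:Thu 2276:Tue 2280:Sun 2284:Fri 2288:Wed✓ 2292:Mon 2296:Sat
Wednesday: 2260, 2288 → 2.

2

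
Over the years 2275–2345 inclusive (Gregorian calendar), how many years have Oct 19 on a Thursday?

11

Track Oct 19's weekday year by year (advancing +1, or +2 across a Feb 29):
  2275: Tue  2276: Thu (+2) ✓  2277: Fri (+1)  2278: Sat (+1)  2279: Sun (+1)
  2280: Tue (+2)  2281: Wed (+1)  2282: Thu (+1) ✓  2283: Fri (+1)  2284: Sun (+2)
  2285: Mon (+1)  2286: Tue (+1)  2287: Wed (+1)  2288: Fri (+2)  … (43 more years) …
  2332: Wed (+2)  2333: Thu (+1) ✓  2334: Fri (+1)  2335: Sat (+1)  2336: Mon (+2)
  2337: Tue (+1)  2338: Wed (+1)  2339: Thu (+1) ✓  2340: Sat (+2)  2341: Sun (+1)
  2342: Mon (+1)  2343: Tue (+1)  2344: Thu (+2) ✓  2345: Fri (+1)
Thursday years: 2276, 2282, 2293, 2299, 2305, 2311, 2316, 2322, 2333, 2339, 2344 — 11 in total.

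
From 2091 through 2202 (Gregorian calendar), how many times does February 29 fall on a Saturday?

3

Leap years in 2091–2202: 26 of them.
Feb 29 weekday advances by 5 (mod 7) from one leap year to the next four years later (or differs when a century non-leap intervenes).
Leap-day weekdays: 2092:Fri 2096:Wed 2104:Fri 2108:Wed 2112:Mon 2116:Sat✓ 2120:Thu 2124:Tue 2128:Sun 2132:Fri 2136:Wed 2140:Mon 2144:Sat✓ 2148:Thu 2152:Tue 2156:Sun 2160:Fri 2164:Wed 2168:Mon 2172:Sat✓ 2176:Thu 2180:Tue 2184:Sun 2188:Fri 2192:Wed 2196:Mon
Saturday: 2116, 2144, 2172 → 3.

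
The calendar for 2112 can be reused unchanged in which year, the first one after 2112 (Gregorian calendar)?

2140

Two years share a calendar iff Jan 1 falls on the same weekday and both are leap or both are common. 2112: Jan 1 is Friday, leap year.
2113: Jan 1 Sunday, common
2114: Jan 1 Monday, common
2115: Jan 1 Tuesday, common
2116: Jan 1 Wednesday, leap
2117: Jan 1 Friday, common
2118: Jan 1 Saturday, common
2119: Jan 1 Sunday, common
2120: Jan 1 Monday, leap
2121: Jan 1 Wednesday, common
2122: Jan 1 Thursday, common
2123: Jan 1 Friday, common
2124: Jan 1 Saturday, leap
2125: Jan 1 Monday, common
2126: Jan 1 Tuesday, common
2127: Jan 1 Wednesday, common
2128: Jan 1 Thursday, leap
2129: Jan 1 Saturday, common
2130: Jan 1 Sunday, common
2131: Jan 1 Monday, common
2132: Jan 1 Tuesday, leap
2133: Jan 1 Thursday, common
2134: Jan 1 Friday, common
2135: Jan 1 Saturday, common
2136: Jan 1 Sunday, leap
2137: Jan 1 Tuesday, common
2138: Jan 1 Wednesday, common
2139: Jan 1 Thursday, common
2140: Jan 1 Friday, leap
2140 matches on both conditions.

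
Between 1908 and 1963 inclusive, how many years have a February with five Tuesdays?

2

February has 28 days (29 in leap years); it has five Tuesdays when Tuesday falls among the first (month-length − 28) days — i.e. when February 1 is Tuesday in a leap year (never in a common year).
February 1 by year: 1908:Sat 1909:Mon 1910:Tue 1911:Wed 1912:Thu 1913:Sat 1914:Sun 1915:Mon 1916:Tue✓ 1917:Thu 1918:Fri 1919:Sat 1920:Sun 1921:Tue 1922:Wed …(26 more)… 1949:Tue 1950:Wed 1951:Thu 1952:Fri 1953:Sun 1954:Mon 1955:Tue 1956:Wed 1957:Fri 1958:Sat 1959:Sun 1960:Mon 1961:Wed 1962:Thu 1963:Fri
Years with five Tuesdays: 1916, 1944 → 2.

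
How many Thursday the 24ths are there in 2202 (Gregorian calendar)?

1

Check the 24th of each month of 2202: Jan 24: Sun, Feb 24: Wed, Mar 24: Wed, Apr 24: Sat, May 24: Mon, Jun 24: Thu, Jul 24: Sat, Aug 24: Tue, Sep 24: Fri, Oct 24: Sun, Nov 24: Wed, Dec 24: Fri.
Thursday occurs in June — 1 month.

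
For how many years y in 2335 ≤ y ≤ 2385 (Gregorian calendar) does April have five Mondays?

April has 30 days; it has five Mondays when Monday falls among the first (month-length − 28) days — i.e. when April 1 is one of Monday/Sunday.
April 1 by year: 2335:Mon✓ 2336:Wed 2337:Thu 2338:Fri 2339:Sat 2340:Mon✓ 2341:Tue 2342:Wed 2343:Thu 2344:Sat 2345:Sun✓ 2346:Mon✓ 2347:Tue 2348:Thu 2349:Fri …(21 more)… 2371:Thu 2372:Sat 2373:Sun✓ 2374:Mon✓ 2375:Tue 2376:Thu 2377:Fri 2378:Sat 2379:Sun✓ 2380:Tue 2381:Wed 2382:Thu 2383:Fri 2384:Sun✓ 2385:Mon✓
Years with five Mondays: 2335, 2340, 2345, 2346, 2351, 2356, 2357, 2362, 2363, 2368, 2373, 2374, 2379, 2384, 2385 → 15.

15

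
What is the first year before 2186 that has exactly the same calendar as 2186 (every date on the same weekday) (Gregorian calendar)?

Two years share a calendar iff Jan 1 falls on the same weekday and both are leap or both are common. 2186: Jan 1 is Sunday, common year.
2185: Jan 1 Saturday, common
2184: Jan 1 Thursday, leap
2183: Jan 1 Wednesday, common
2182: Jan 1 Tuesday, common
2181: Jan 1 Monday, common
2180: Jan 1 Saturday, leap
2179: Jan 1 Friday, common
2178: Jan 1 Thursday, common
2177: Jan 1 Wednesday, common
2176: Jan 1 Monday, leap
2175: Jan 1 Sunday, common
2175 matches on both conditions.

2175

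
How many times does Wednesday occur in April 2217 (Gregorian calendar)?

April 2217 has 30 days and begins on Tuesday.
The first Wednesday is April 2.
Wednesdays fall on 2, 9, 16, 23, 30 — that's 5.

5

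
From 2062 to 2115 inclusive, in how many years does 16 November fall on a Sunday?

Track 16 November's weekday year by year (advancing +1, or +2 across a Feb 29):
  2062: Thu  2063: Fri (+1)  2064: Sun (+2) ✓  2065: Mon (+1)  2066: Tue (+1)
  2067: Wed (+1)  2068: Fri (+2)  2069: Sat (+1)  2070: Sun (+1) ✓  2071: Mon (+1)
  2072: Wed (+2)  2073: Thu (+1)  2074: Fri (+1)  2075: Sat (+1)  … (26 more years) …
  2102: Thu (+1)  2103: Fri (+1)  2104: Sun (+2) ✓  2105: Mon (+1)  2106: Tue (+1)
  2107: Wed (+1)  2108: Fri (+2)  2109: Sat (+1)  2110: Sun (+1) ✓  2111: Mon (+1)
  2112: Wed (+2)  2113: Thu (+1)  2114: Fri (+1)  2115: Sat (+1)
Sunday years: 2064, 2070, 2081, 2087, 2092, 2098, 2104, 2110 — 8 in total.

8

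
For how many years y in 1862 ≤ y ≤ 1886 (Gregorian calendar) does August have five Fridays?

10

August has 31 days; it has five Fridays when Friday falls among the first (month-length − 28) days — i.e. when August 1 is one of Friday/Thursday/Wednesday.
August 1 by year: 1862:Fri✓ 1863:Sat 1864:Mon 1865:Tue 1866:Wed✓ 1867:Thu✓ 1868:Sat 1869:Sun 1870:Mon 1871:Tue 1872:Thu✓ 1873:Fri✓ 1874:Sat 1875:Sun 1876:Tue 1877:Wed✓ 1878:Thu✓ 1879:Fri✓ 1880:Sun 1881:Mon 1882:Tue 1883:Wed✓ 1884:Fri✓ 1885:Sat 1886:Sun
Years with five Fridays: 1862, 1866, 1867, 1872, 1873, 1877, 1878, 1879, 1883, 1884 → 10.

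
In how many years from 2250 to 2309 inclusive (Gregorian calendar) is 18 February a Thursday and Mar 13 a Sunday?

Check each year's weekday for 18 February and Mar 13:
  2250: Mon/Wed  2251: Tue/Thu  2252: Wed/Sat  2253: Fri/Sun  2254: Sat/Mon  2255: Sun/Tue  2256: Mon/Thu  2257: Wed/Fri  2258: Thu/Sat  2259: Fri/Sun  2260: Sat/Tue  2261: Mon/Wed  2262: Tue/Thu  2263: Wed/Fri  …(32 more)…  2296: Tue/Fri  2297: Thu/Sat  2298: Fri/Sun  2299: Sat/Mon  2300: Sun/Tue  2301: Mon/Wed  2302: Tue/Thu  2303: Wed/Fri  2304: Thu/Sun ✓  2305: Sat/Mon  2306: Sun/Tue  2307: Mon/Wed  2308: Tue/Fri  2309: Thu/Sat
Both conditions hold in: 2264, 2292, 2304 — 3.

3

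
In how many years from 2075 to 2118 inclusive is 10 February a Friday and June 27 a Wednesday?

2

Check each year's weekday for 10 February and June 27:
  2075: Sun/Thu  2076: Mon/Sat  2077: Wed/Sun  2078: Thu/Mon  2079: Fri/Tue  2080: Sat/Thu  2081: Mon/Fri  2082: Tue/Sat  2083: Wed/Sun  2084: Thu/Tue  2085: Sat/Wed  2086: Sun/Thu  2087: Mon/Fri  2088: Tue/Sun  …(16 more)…  2105: Tue/Sat  2106: Wed/Sun  2107: Thu/Mon  2108: Fri/Wed ✓  2109: Sun/Thu  2110: Mon/Fri  2111: Tue/Sat  2112: Wed/Mon  2113: Fri/Tue  2114: Sat/Wed  2115: Sun/Thu  2116: Mon/Sat  2117: Wed/Sun  2118: Thu/Mon
Both conditions hold in: 2096, 2108 — 2.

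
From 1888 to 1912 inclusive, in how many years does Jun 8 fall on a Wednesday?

4

Track Jun 8's weekday year by year (advancing +1, or +2 across a Feb 29):
  1888: Fri  1889: Sat (+1)  1890: Sun (+1)  1891: Mon (+1)  1892: Wed (+2) ✓
  1893: Thu (+1)  1894: Fri (+1)  1895: Sat (+1)  1896: Mon (+2)  1897: Tue (+1)
  1898: Wed (+1) ✓  1899: Thu (+1)  1900: Fri (+1)  1901: Sat (+1)  1902: Sun (+1)
  1903: Mon (+1)  1904: Wed (+2) ✓  1905: Thu (+1)  1906: Fri (+1)  1907: Sat (+1)
  1908: Mon (+2)  1909: Tue (+1)  1910: Wed (+1) ✓  1911: Thu (+1)  1912: Sat (+2)
Wednesday years: 1892, 1898, 1904, 1910 — 4 in total.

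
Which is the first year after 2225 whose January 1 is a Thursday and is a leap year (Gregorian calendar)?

Jan 1 advances by 2 weekdays after a leap year and by 1 after a common year.
2225: Jan 1 is Saturday.
2226: Sunday
2227: Monday
2228: Tuesday (leap)
2229: Thursday
2230: Friday
2231: Saturday
2232: Sunday (leap)
2233: Tuesday
2234: Wednesday
2235: Thursday
2236: Friday (leap)
2237: Sunday
2238: Monday
2239: Tuesday
2240: Wednesday (leap)
2241: Friday
2242: Saturday
2243: Sunday
2244: Monday (leap)
2245: Wednesday
2246: Thursday
2247: Friday
2248: Saturday (leap)
2249: Monday
2250: Tuesday
2251: Wednesday
2252: Thursday (leap)
2252 begins on a Thursday and is a leap year.

2252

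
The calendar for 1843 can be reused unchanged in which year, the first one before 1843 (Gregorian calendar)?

1837

Two years share a calendar iff Jan 1 falls on the same weekday and both are leap or both are common. 1843: Jan 1 is Sunday, common year.
1842: Jan 1 Saturday, common
1841: Jan 1 Friday, common
1840: Jan 1 Wednesday, leap
1839: Jan 1 Tuesday, common
1838: Jan 1 Monday, common
1837: Jan 1 Sunday, common
1837 matches on both conditions.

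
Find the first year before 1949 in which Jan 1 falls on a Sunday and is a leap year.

1928

Jan 1 advances by 2 weekdays after a leap year and by 1 after a common year.
1949: Jan 1 is Saturday.
1948: Thursday (leap)
1947: Wednesday
1946: Tuesday
1945: Monday
1944: Saturday (leap)
1943: Friday
1942: Thursday
1941: Wednesday
1940: Monday (leap)
1939: Sunday
1938: Saturday
1937: Friday
1936: Wednesday (leap)
1935: Tuesday
1934: Monday
1933: Sunday
1932: Friday (leap)
1931: Thursday
1930: Wednesday
1929: Tuesday
1928: Sunday (leap)
1928 begins on a Sunday and is a leap year.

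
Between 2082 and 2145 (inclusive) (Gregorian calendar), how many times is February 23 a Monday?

10

Track February 23's weekday year by year (advancing +1, or +2 across a Feb 29):
  2082: Mon ✓  2083: Tue (+1)  2084: Wed (+1)  2085: Fri (+2)  2086: Sat (+1)
  2087: Sun (+1)  2088: Mon (+1) ✓  2089: Wed (+2)  2090: Thu (+1)  2091: Fri (+1)
  2092: Sat (+1)  2093: Mon (+2) ✓  2094: Tue (+1)  2095: Wed (+1)  … (36 more years) …
  2132: Sat (+1)  2133: Mon (+2) ✓  2134: Tue (+1)  2135: Wed (+1)  2136: Thu (+1)
  2137: Sat (+2)  2138: Sun (+1)  2139: Mon (+1) ✓  2140: Tue (+1)  2141: Thu (+2)
  2142: Fri (+1)  2143: Sat (+1)  2144: Sun (+1)  2145: Tue (+2)
Monday years: 2082, 2088, 2093, 2099, 2105, 2111, 2122, 2128, 2133, 2139 — 10 in total.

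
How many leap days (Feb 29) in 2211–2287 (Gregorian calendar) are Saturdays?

3

Leap years in 2211–2287: 19 of them.
Feb 29 weekday advances by 5 (mod 7) from one leap year to the next four years later (or differs when a century non-leap intervenes).
Leap-day weekdays: 2212:Sat✓ 2216:Thu 2220:Tue 2224:Sun 2228:Fri 2232:Wed 2236:Mon 2240:Sat✓ 2244:Thu 2248:Tue 2252:Sun 2256:Fri 2260:Wed 2264:Mon 2268:Sat✓ 2272:Thu 2276:Tue 2280:Sun 2284:Fri
Saturday: 2212, 2240, 2268 → 3.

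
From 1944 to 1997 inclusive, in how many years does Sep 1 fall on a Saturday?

Track Sep 1's weekday year by year (advancing +1, or +2 across a Feb 29):
  1944: Fri  1945: Sat (+1) ✓  1946: Sun (+1)  1947: Mon (+1)  1948: Wed (+2)
  1949: Thu (+1)  1950: Fri (+1)  1951: Sat (+1) ✓  1952: Mon (+2)  1953: Tue (+1)
  1954: Wed (+1)  1955: Thu (+1)  1956: Sat (+2) ✓  1957: Sun (+1)  … (26 more years) …
  1984: Sat (+2) ✓  1985: Sun (+1)  1986: Mon (+1)  1987: Tue (+1)  1988: Thu (+2)
  1989: Fri (+1)  1990: Sat (+1) ✓  1991: Sun (+1)  1992: Tue (+2)  1993: Wed (+1)
  1994: Thu (+1)  1995: Fri (+1)  1996: Sun (+2)  1997: Mon (+1)
Saturday years: 1945, 1951, 1956, 1962, 1973, 1979, 1984, 1990 — 8 in total.

8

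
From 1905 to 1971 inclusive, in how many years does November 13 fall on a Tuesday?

9

Track November 13's weekday year by year (advancing +1, or +2 across a Feb 29):
  1905: Mon  1906: Tue (+1) ✓  1907: Wed (+1)  1908: Fri (+2)  1909: Sat (+1)
  1910: Sun (+1)  1911: Mon (+1)  1912: Wed (+2)  1913: Thu (+1)  1914: Fri (+1)
  1915: Sat (+1)  1916: Mon (+2)  1917: Tue (+1) ✓  1918: Wed (+1)  … (39 more years) …
  1958: Thu (+1)  1959: Fri (+1)  1960: Sun (+2)  1961: Mon (+1)  1962: Tue (+1) ✓
  1963: Wed (+1)  1964: Fri (+2)  1965: Sat (+1)  1966: Sun (+1)  1967: Mon (+1)
  1968: Wed (+2)  1969: Thu (+1)  1970: Fri (+1)  1971: Sat (+1)
Tuesday years: 1906, 1917, 1923, 1928, 1934, 1945, 1951, 1956, 1962 — 9 in total.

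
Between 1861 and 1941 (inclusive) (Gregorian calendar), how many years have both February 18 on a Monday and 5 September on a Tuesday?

0

Check each year's weekday for February 18 and 5 September:
  1861: Mon/Thu  1862: Tue/Fri  1863: Wed/Sat  1864: Thu/Mon  1865: Sat/Tue  1866: Sun/Wed  1867: Mon/Thu  1868: Tue/Sat  1869: Thu/Sun  1870: Fri/Mon  1871: Sat/Tue  1872: Sun/Thu  1873: Tue/Fri  1874: Wed/Sat  …(53 more)…  1928: Sat/Wed  1929: Mon/Thu  1930: Tue/Fri  1931: Wed/Sat  1932: Thu/Mon  1933: Sat/Tue  1934: Sun/Wed  1935: Mon/Thu  1936: Tue/Sat  1937: Thu/Sun  1938: Fri/Mon  1939: Sat/Tue  1940: Sun/Thu  1941: Tue/Fri
Both conditions hold in: no year — 0.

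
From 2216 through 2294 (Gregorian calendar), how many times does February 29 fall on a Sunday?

Leap years in 2216–2294: 20 of them.
Feb 29 weekday advances by 5 (mod 7) from one leap year to the next four years later (or differs when a century non-leap intervenes).
Leap-day weekdays: 2216:Thu 2220:Tue 2224:Sun✓ 2228:Fri 2232:Wed 2236:Mon 2240:Sat 2244:Thu 2248:Tue 2252:Sun✓ 2256:Fri 2260:Wed 2264:Mon 2268:Sat 2272:Thu 2276:Tue 2280:Sun✓ 2284:Fri 2288:Wed 2292:Mon
Sunday: 2224, 2252, 2280 → 3.

3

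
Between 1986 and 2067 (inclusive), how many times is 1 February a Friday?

Track 1 February's weekday year by year (advancing +1, or +2 across a Feb 29):
  1986: Sat  1987: Sun (+1)  1988: Mon (+1)  1989: Wed (+2)  1990: Thu (+1)
  1991: Fri (+1) ✓  1992: Sat (+1)  1993: Mon (+2)  1994: Tue (+1)  1995: Wed (+1)
  1996: Thu (+1)  1997: Sat (+2)  1998: Sun (+1)  1999: Mon (+1)  … (54 more years) …
  2054: Sun (+1)  2055: Mon (+1)  2056: Tue (+1)  2057: Thu (+2)  2058: Fri (+1) ✓
  2059: Sat (+1)  2060: Sun (+1)  2061: Tue (+2)  2062: Wed (+1)  2063: Thu (+1)
  2064: Fri (+1) ✓  2065: Sun (+2)  2066: Mon (+1)  2067: Tue (+1)
Friday years: 1991, 2002, 2008, 2013, 2019, 2030, 2036, 2041, 2047, 2058, 2064 — 11 in total.

11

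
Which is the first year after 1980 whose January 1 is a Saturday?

Jan 1 advances by 2 weekdays after a leap year and by 1 after a common year.
1980: Jan 1 is Tuesday (leap).
1981: Thursday
1982: Friday
1983: Saturday
1983 begins on a Saturday

1983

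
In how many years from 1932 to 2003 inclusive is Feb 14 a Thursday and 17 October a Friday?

2

Check each year's weekday for Feb 14 and 17 October:
  1932: Sun/Mon  1933: Tue/Tue  1934: Wed/Wed  1935: Thu/Thu  1936: Fri/Sat  1937: Sun/Sun  1938: Mon/Mon  1939: Tue/Tue  1940: Wed/Thu  1941: Fri/Fri  1942: Sat/Sat  1943: Sun/Sun  1944: Mon/Tue  1945: Wed/Wed  …(44 more)…  1990: Wed/Wed  1991: Thu/Thu  1992: Fri/Sat  1993: Sun/Sun  1994: Mon/Mon  1995: Tue/Tue  1996: Wed/Thu  1997: Fri/Fri  1998: Sat/Sat  1999: Sun/Sun  2000: Mon/Tue  2001: Wed/Wed  2002: Thu/Thu  2003: Fri/Fri
Both conditions hold in: 1952, 1980 — 2.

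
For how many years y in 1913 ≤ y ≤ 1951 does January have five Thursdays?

January has 31 days; it has five Thursdays when Thursday falls among the first (month-length − 28) days — i.e. when January 1 is one of Thursday/Wednesday/Tuesday.
January 1 by year: 1913:Wed✓ 1914:Thu✓ 1915:Fri 1916:Sat 1917:Mon 1918:Tue✓ 1919:Wed✓ 1920:Thu✓ 1921:Sat 1922:Sun 1923:Mon 1924:Tue✓ 1925:Thu✓ 1926:Fri 1927:Sat …(9 more)… 1937:Fri 1938:Sat 1939:Sun 1940:Mon 1941:Wed✓ 1942:Thu✓ 1943:Fri 1944:Sat 1945:Mon 1946:Tue✓ 1947:Wed✓ 1948:Thu✓ 1949:Sat 1950:Sun 1951:Mon
Years with five Thursdays: 1913, 1914, 1918, 1919, 1920, 1924, 1925, 1929, 1930, 1931, 1935, 1936, 1941, 1942, 1946, 1947, 1948 → 17.

17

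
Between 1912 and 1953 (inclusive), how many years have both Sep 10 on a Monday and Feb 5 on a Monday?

Check each year's weekday for Sep 10 and Feb 5:
  1912: Tue/Mon  1913: Wed/Wed  1914: Thu/Thu  1915: Fri/Fri  1916: Sun/Sat  1917: Mon/Mon ✓  1918: Tue/Tue  1919: Wed/Wed  1920: Fri/Thu  1921: Sat/Sat  1922: Sun/Sun  1923: Mon/Mon ✓  1924: Wed/Tue  1925: Thu/Thu  …(14 more)…  1940: Tue/Mon  1941: Wed/Wed  1942: Thu/Thu  1943: Fri/Fri  1944: Sun/Sat  1945: Mon/Mon ✓  1946: Tue/Tue  1947: Wed/Wed  1948: Fri/Thu  1949: Sat/Sat  1950: Sun/Sun  1951: Mon/Mon ✓  1952: Wed/Tue  1953: Thu/Thu
Both conditions hold in: 1917, 1923, 1934, 1945, 1951 — 5.

5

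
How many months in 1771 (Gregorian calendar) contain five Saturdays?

4

A month of length L has five Saturdays iff its first Saturday is on day ≤ L−28 (so day 1–3 in a 31-day month, 1–2 in a 30-day month, day 1 in a leap February).
Checking each month of 1771: Jan starts Tue (31d); Feb starts Fri (28d); Mar starts Fri (31d) ✓; Apr starts Mon (30d); May starts Wed (31d); Jun starts Sat (30d) ✓; Jul starts Mon (31d); Aug starts Thu (31d) ✓; Sep starts Sun (30d); Oct starts Tue (31d); Nov starts Fri (30d) ✓; Dec starts Sun (31d).
Five-Saturday months: March, June, August, November → 4.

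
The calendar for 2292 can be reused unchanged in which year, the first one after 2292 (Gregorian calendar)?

Two years share a calendar iff Jan 1 falls on the same weekday and both are leap or both are common. 2292: Jan 1 is Friday, leap year.
2293: Jan 1 Sunday, common
2294: Jan 1 Monday, common
2295: Jan 1 Tuesday, common
2296: Jan 1 Wednesday, leap
2297: Jan 1 Friday, common
2298: Jan 1 Saturday, common
2299: Jan 1 Sunday, common
2300: Jan 1 Monday, common
2301: Jan 1 Tuesday, common
2302: Jan 1 Wednesday, common
2303: Jan 1 Thursday, common
2304: Jan 1 Friday, leap
2304 matches on both conditions.

2304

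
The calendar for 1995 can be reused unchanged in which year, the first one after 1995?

2006

Two years share a calendar iff Jan 1 falls on the same weekday and both are leap or both are common. 1995: Jan 1 is Sunday, common year.
1996: Jan 1 Monday, leap
1997: Jan 1 Wednesday, common
1998: Jan 1 Thursday, common
1999: Jan 1 Friday, common
2000: Jan 1 Saturday, leap
2001: Jan 1 Monday, common
2002: Jan 1 Tuesday, common
2003: Jan 1 Wednesday, common
2004: Jan 1 Thursday, leap
2005: Jan 1 Saturday, common
2006: Jan 1 Sunday, common
2006 matches on both conditions.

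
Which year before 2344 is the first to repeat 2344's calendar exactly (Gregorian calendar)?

2316

Two years share a calendar iff Jan 1 falls on the same weekday and both are leap or both are common. 2344: Jan 1 is Saturday, leap year.
2343: Jan 1 Friday, common
2342: Jan 1 Thursday, common
2341: Jan 1 Wednesday, common
2340: Jan 1 Monday, leap
2339: Jan 1 Sunday, common
2338: Jan 1 Saturday, common
2337: Jan 1 Friday, common
2336: Jan 1 Wednesday, leap
2335: Jan 1 Tuesday, common
2334: Jan 1 Monday, common
2333: Jan 1 Sunday, common
2332: Jan 1 Friday, leap
2331: Jan 1 Thursday, common
2330: Jan 1 Wednesday, common
2329: Jan 1 Tuesday, common
2328: Jan 1 Sunday, leap
2327: Jan 1 Saturday, common
2326: Jan 1 Friday, common
2325: Jan 1 Thursday, common
2324: Jan 1 Tuesday, leap
2323: Jan 1 Monday, common
2322: Jan 1 Sunday, common
2321: Jan 1 Saturday, common
2320: Jan 1 Thursday, leap
2319: Jan 1 Wednesday, common
2318: Jan 1 Tuesday, common
2317: Jan 1 Monday, common
2316: Jan 1 Saturday, leap
2316 matches on both conditions.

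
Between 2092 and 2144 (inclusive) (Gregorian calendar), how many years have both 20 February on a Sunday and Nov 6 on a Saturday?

0

Check each year's weekday for 20 February and Nov 6:
  2092: Wed/Thu  2093: Fri/Fri  2094: Sat/Sat  2095: Sun/Sun  2096: Mon/Tue  2097: Wed/Wed  2098: Thu/Thu  2099: Fri/Fri  2100: Sat/Sat  2101: Sun/Sun  2102: Mon/Mon  2103: Tue/Tue  2104: Wed/Thu  2105: Fri/Fri  …(25 more)…  2131: Tue/Tue  2132: Wed/Thu  2133: Fri/Fri  2134: Sat/Sat  2135: Sun/Sun  2136: Mon/Tue  2137: Wed/Wed  2138: Thu/Thu  2139: Fri/Fri  2140: Sat/Sun  2141: Mon/Mon  2142: Tue/Tue  2143: Wed/Wed  2144: Thu/Fri
Both conditions hold in: no year — 0.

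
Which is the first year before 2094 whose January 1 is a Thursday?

2093

Jan 1 advances by 2 weekdays after a leap year and by 1 after a common year.
2094: Jan 1 is Friday.
2093: Thursday
2093 begins on a Thursday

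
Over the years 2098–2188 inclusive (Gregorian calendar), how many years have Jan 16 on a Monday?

13

Track Jan 16's weekday year by year (advancing +1, or +2 across a Feb 29):
  2098: Thu  2099: Fri (+1)  2100: Sat (+1)  2101: Sun (+1)  2102: Mon (+1) ✓
  2103: Tue (+1)  2104: Wed (+1)  2105: Fri (+2)  2106: Sat (+1)  2107: Sun (+1)
  2108: Mon (+1) ✓  2109: Wed (+2)  2110: Thu (+1)  2111: Fri (+1)  … (63 more years) …
  2175: Mon (+1) ✓  2176: Tue (+1)  2177: Thu (+2)  2178: Fri (+1)  2179: Sat (+1)
  2180: Sun (+1)  2181: Tue (+2)  2182: Wed (+1)  2183: Thu (+1)  2184: Fri (+1)
  2185: Sun (+2)  2186: Mon (+1) ✓  2187: Tue (+1)  2188: Wed (+1)
Monday years: 2102, 2108, 2113, 2119, 2130, 2136, 2141, 2147, 2158, 2164, 2169, 2175, 2186 — 13 in total.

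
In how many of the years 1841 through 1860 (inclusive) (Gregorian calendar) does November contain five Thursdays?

November has 30 days; it has five Thursdays when Thursday falls among the first (month-length − 28) days — i.e. when November 1 is one of Thursday/Wednesday.
November 1 by year: 1841:Mon 1842:Tue 1843:Wed✓ 1844:Fri 1845:Sat 1846:Sun 1847:Mon 1848:Wed✓ 1849:Thu✓ 1850:Fri 1851:Sat 1852:Mon 1853:Tue 1854:Wed✓ 1855:Thu✓ 1856:Sat 1857:Sun 1858:Mon 1859:Tue 1860:Thu✓
Years with five Thursdays: 1843, 1848, 1849, 1854, 1855, 1860 → 6.

6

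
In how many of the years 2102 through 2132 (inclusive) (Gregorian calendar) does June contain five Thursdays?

9

June has 30 days; it has five Thursdays when Thursday falls among the first (month-length − 28) days — i.e. when June 1 is one of Thursday/Wednesday.
June 1 by year: 2102:Thu✓ 2103:Fri 2104:Sun 2105:Mon 2106:Tue 2107:Wed✓ 2108:Fri 2109:Sat 2110:Sun 2111:Mon 2112:Wed✓ 2113:Thu✓ 2114:Fri 2115:Sat 2116:Mon 2117:Tue 2118:Wed✓ 2119:Thu✓ 2120:Sat 2121:Sun 2122:Mon 2123:Tue 2124:Thu✓ 2125:Fri 2126:Sat 2127:Sun 2128:Tue 2129:Wed✓ 2130:Thu✓ 2131:Fri 2132:Sun
Years with five Thursdays: 2102, 2107, 2112, 2113, 2118, 2119, 2124, 2129, 2130 → 9.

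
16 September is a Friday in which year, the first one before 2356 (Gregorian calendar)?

From one year to the next, a fixed date's weekday advances by 1, or by 2 when a Feb 29 lies between the two dates.
2356: September 16 is Sunday.
2355: Friday (−2)
16 September falls on a Friday in 2355.

2355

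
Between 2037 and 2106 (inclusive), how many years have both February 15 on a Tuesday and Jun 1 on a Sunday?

Check each year's weekday for February 15 and Jun 1:
  2037: Sun/Mon  2038: Mon/Tue  2039: Tue/Wed  2040: Wed/Fri  2041: Fri/Sat  2042: Sat/Sun  2043: Sun/Mon  2044: Mon/Wed  2045: Wed/Thu  2046: Thu/Fri  2047: Fri/Sat  2048: Sat/Mon  2049: Mon/Tue  2050: Tue/Wed  …(42 more)…  2093: Sun/Mon  2094: Mon/Tue  2095: Tue/Wed  2096: Wed/Fri  2097: Fri/Sat  2098: Sat/Sun  2099: Sun/Mon  2100: Mon/Tue  2101: Tue/Wed  2102: Wed/Thu  2103: Thu/Fri  2104: Fri/Sun  2105: Sun/Mon  2106: Mon/Tue
Both conditions hold in: no year — 0.

0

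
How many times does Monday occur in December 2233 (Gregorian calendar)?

December 2233 has 31 days and begins on Sunday.
The first Monday is December 2.
Mondays fall on 2, 9, 16, 23, 30 — that's 5.

5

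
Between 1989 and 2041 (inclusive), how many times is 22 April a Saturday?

8

Track 22 April's weekday year by year (advancing +1, or +2 across a Feb 29):
  1989: Sat ✓  1990: Sun (+1)  1991: Mon (+1)  1992: Wed (+2)  1993: Thu (+1)
  1994: Fri (+1)  1995: Sat (+1) ✓  1996: Mon (+2)  1997: Tue (+1)  1998: Wed (+1)
  1999: Thu (+1)  2000: Sat (+2) ✓  2001: Sun (+1)  2002: Mon (+1)  … (25 more years) …
  2028: Sat (+2) ✓  2029: Sun (+1)  2030: Mon (+1)  2031: Tue (+1)  2032: Thu (+2)
  2033: Fri (+1)  2034: Sat (+1) ✓  2035: Sun (+1)  2036: Tue (+2)  2037: Wed (+1)
  2038: Thu (+1)  2039: Fri (+1)  2040: Sun (+2)  2041: Mon (+1)
Saturday years: 1989, 1995, 2000, 2006, 2017, 2023, 2028, 2034 — 8 in total.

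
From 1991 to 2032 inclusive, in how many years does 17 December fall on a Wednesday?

6

Track 17 December's weekday year by year (advancing +1, or +2 across a Feb 29):
  1991: Tue  1992: Thu (+2)  1993: Fri (+1)  1994: Sat (+1)  1995: Sun (+1)
  1996: Tue (+2)  1997: Wed (+1) ✓  1998: Thu (+1)  1999: Fri (+1)  2000: Sun (+2)
  2001: Mon (+1)  2002: Tue (+1)  2003: Wed (+1) ✓  2004: Fri (+2)  … (14 more years) …
  2019: Tue (+1)  2020: Thu (+2)  2021: Fri (+1)  2022: Sat (+1)  2023: Sun (+1)
  2024: Tue (+2)  2025: Wed (+1) ✓  2026: Thu (+1)  2027: Fri (+1)  2028: Sun (+2)
  2029: Mon (+1)  2030: Tue (+1)  2031: Wed (+1) ✓  2032: Fri (+2)
Wednesday years: 1997, 2003, 2008, 2014, 2025, 2031 — 6 in total.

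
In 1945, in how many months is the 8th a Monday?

Check the 8th of each month of 1945: Jan 8: Mon, Feb 8: Thu, Mar 8: Thu, Apr 8: Sun, May 8: Tue, Jun 8: Fri, Jul 8: Sun, Aug 8: Wed, Sep 8: Sat, Oct 8: Mon, Nov 8: Thu, Dec 8: Sat.
Monday occurs in January, October — 2 months.

2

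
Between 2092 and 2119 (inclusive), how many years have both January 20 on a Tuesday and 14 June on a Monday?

Check each year's weekday for January 20 and 14 June:
  2092: Sun/Sat  2093: Tue/Sun  2094: Wed/Mon  2095: Thu/Tue  2096: Fri/Thu  2097: Sun/Fri  2098: Mon/Sat  2099: Tue/Sun  2100: Wed/Mon  2101: Thu/Tue  2102: Fri/Wed  2103: Sat/Thu  2104: Sun/Sat  2105: Tue/Sun  2106: Wed/Mon  2107: Thu/Tue  2108: Fri/Thu  2109: Sun/Fri  2110: Mon/Sat  2111: Tue/Sun  2112: Wed/Tue  2113: Fri/Wed  2114: Sat/Thu  2115: Sun/Fri  2116: Mon/Sun  2117: Wed/Mon  2118: Thu/Tue  2119: Fri/Wed
Both conditions hold in: no year — 0.

0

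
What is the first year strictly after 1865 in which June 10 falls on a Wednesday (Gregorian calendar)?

From one year to the next, a fixed date's weekday advances by 1, or by 2 when a Feb 29 lies between the two dates.
1865: June 10 is Saturday.
1866: Sunday (+1)
1867: Monday (+1)
1868: Wednesday (+2)
June 10 falls on a Wednesday in 1868.

1868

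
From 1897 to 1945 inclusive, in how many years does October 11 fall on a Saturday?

6

Track October 11's weekday year by year (advancing +1, or +2 across a Feb 29):
  1897: Mon  1898: Tue (+1)  1899: Wed (+1)  1900: Thu (+1)  1901: Fri (+1)
  1902: Sat (+1) ✓  1903: Sun (+1)  1904: Tue (+2)  1905: Wed (+1)  1906: Thu (+1)
  1907: Fri (+1)  1908: Sun (+2)  1909: Mon (+1)  1910: Tue (+1)  … (21 more years) …
  1932: Tue (+2)  1933: Wed (+1)  1934: Thu (+1)  1935: Fri (+1)  1936: Sun (+2)
  1937: Mon (+1)  1938: Tue (+1)  1939: Wed (+1)  1940: Fri (+2)  1941: Sat (+1) ✓
  1942: Sun (+1)  1943: Mon (+1)  1944: Wed (+2)  1945: Thu (+1)
Saturday years: 1902, 1913, 1919, 1924, 1930, 1941 — 6 in total.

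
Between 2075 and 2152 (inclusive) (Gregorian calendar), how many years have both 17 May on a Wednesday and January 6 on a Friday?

Check each year's weekday for 17 May and January 6:
  2075: Fri/Sun  2076: Sun/Mon  2077: Mon/Wed  2078: Tue/Thu  2079: Wed/Fri ✓  2080: Fri/Sat  2081: Sat/Mon  2082: Sun/Tue  2083: Mon/Wed  2084: Wed/Thu  2085: Thu/Sat  2086: Fri/Sun  2087: Sat/Mon  2088: Mon/Tue  …(50 more)…  2139: Sun/Tue  2140: Tue/Wed  2141: Wed/Fri ✓  2142: Thu/Sat  2143: Fri/Sun  2144: Sun/Mon  2145: Mon/Wed  2146: Tue/Thu  2147: Wed/Fri ✓  2148: Fri/Sat  2149: Sat/Mon  2150: Sun/Tue  2151: Mon/Wed  2152: Wed/Thu
Both conditions hold in: 2079, 2090, 2102, 2113, 2119, 2130, 2141, 2147 — 8.

8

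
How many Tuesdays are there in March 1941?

4

March 1941 has 31 days and begins on Saturday.
The first Tuesday is March 4.
Tuesdays fall on 4, 11, 18, 25 — that's 4.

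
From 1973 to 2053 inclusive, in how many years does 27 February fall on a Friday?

11

Track 27 February's weekday year by year (advancing +1, or +2 across a Feb 29):
  1973: Tue  1974: Wed (+1)  1975: Thu (+1)  1976: Fri (+1) ✓  1977: Sun (+2)
  1978: Mon (+1)  1979: Tue (+1)  1980: Wed (+1)  1981: Fri (+2) ✓  1982: Sat (+1)
  1983: Sun (+1)  1984: Mon (+1)  1985: Wed (+2)  1986: Thu (+1)  … (53 more years) …
  2040: Mon (+1)  2041: Wed (+2)  2042: Thu (+1)  2043: Fri (+1) ✓  2044: Sat (+1)
  2045: Mon (+2)  2046: Tue (+1)  2047: Wed (+1)  2048: Thu (+1)  2049: Sat (+2)
  2050: Sun (+1)  2051: Mon (+1)  2052: Tue (+1)  2053: Thu (+2)
Friday years: 1976, 1981, 1987, 1998, 2004, 2009, 2015, 2026, 2032, 2037, 2043 — 11 in total.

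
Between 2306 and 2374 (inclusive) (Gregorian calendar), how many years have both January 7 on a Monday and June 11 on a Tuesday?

Check each year's weekday for January 7 and June 11:
  2306: Sun/Mon  2307: Mon/Tue ✓  2308: Tue/Thu  2309: Thu/Fri  2310: Fri/Sat  2311: Sat/Sun  2312: Sun/Tue  2313: Tue/Wed  2314: Wed/Thu  2315: Thu/Fri  2316: Fri/Sun  2317: Sun/Mon  2318: Mon/Tue ✓  2319: Tue/Wed  …(41 more)…  2361: Sat/Sun  2362: Sun/Mon  2363: Mon/Tue ✓  2364: Tue/Thu  2365: Thu/Fri  2366: Fri/Sat  2367: Sat/Sun  2368: Sun/Tue  2369: Tue/Wed  2370: Wed/Thu  2371: Thu/Fri  2372: Fri/Sun  2373: Sun/Mon  2374: Mon/Tue ✓
Both conditions hold in: 2307, 2318, 2329, 2335, 2346, 2357, 2363, 2374 — 8.

8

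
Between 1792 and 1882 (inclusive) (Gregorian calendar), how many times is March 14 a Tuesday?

Track March 14's weekday year by year (advancing +1, or +2 across a Feb 29):
  1792: Wed  1793: Thu (+1)  1794: Fri (+1)  1795: Sat (+1)  1796: Mon (+2)
  1797: Tue (+1) ✓  1798: Wed (+1)  1799: Thu (+1)  1800: Fri (+1)  1801: Sat (+1)
  1802: Sun (+1)  1803: Mon (+1)  1804: Wed (+2)  1805: Thu (+1)  … (63 more years) …
  1869: Sun (+1)  1870: Mon (+1)  1871: Tue (+1) ✓  1872: Thu (+2)  1873: Fri (+1)
  1874: Sat (+1)  1875: Sun (+1)  1876: Tue (+2) ✓  1877: Wed (+1)  1878: Thu (+1)
  1879: Fri (+1)  1880: Sun (+2)  1881: Mon (+1)  1882: Tue (+1) ✓
Tuesday years: 1797, 1809, 1815, 1820, 1826, 1837, 1843, 1848, 1854, 1865, 1871, 1876, 1882 — 13 in total.

13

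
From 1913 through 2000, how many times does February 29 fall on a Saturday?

3

Leap years in 1913–2000: 22 of them.
Feb 29 weekday advances by 5 (mod 7) from one leap year to the next four years later (or differs when a century non-leap intervenes).
Leap-day weekdays: 1916:Tue 1920:Sun 1924:Fri 1928:Wed 1932:Mon 1936:Sat✓ 1940:Thu 1944:Tue 1948:Sun 1952:Fri 1956:Wed 1960:Mon 1964:Sat✓ 1968:Thu 1972:Tue 1976:Sun 1980:Fri 1984:Wed 1988:Mon 1992:Sat✓ 1996:Thu 2000:Tue
Saturday: 1936, 1964, 1992 → 3.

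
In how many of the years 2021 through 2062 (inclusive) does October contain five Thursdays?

17

October has 31 days; it has five Thursdays when Thursday falls among the first (month-length − 28) days — i.e. when October 1 is one of Thursday/Wednesday/Tuesday.
October 1 by year: 2021:Fri 2022:Sat 2023:Sun 2024:Tue✓ 2025:Wed✓ 2026:Thu✓ 2027:Fri 2028:Sun 2029:Mon 2030:Tue✓ 2031:Wed✓ 2032:Fri 2033:Sat 2034:Sun 2035:Mon …(12 more)… 2048:Thu✓ 2049:Fri 2050:Sat 2051:Sun 2052:Tue✓ 2053:Wed✓ 2054:Thu✓ 2055:Fri 2056:Sun 2057:Mon 2058:Tue✓ 2059:Wed✓ 2060:Fri 2061:Sat 2062:Sun
Years with five Thursdays: 2024, 2025, 2026, 2030, 2031, 2036, 2037, 2041, 2042, 2043, 2047, 2048, 2052, 2053, 2054, 2058, 2059 → 17.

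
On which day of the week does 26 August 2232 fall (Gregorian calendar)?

January 1, 2232 is a Sunday.
August 26 is day 239 of the year, i.e. 238 days after Jan 1.
238 mod 7 = 0, so advance 0 weekdays from Sunday: Sunday.

Sunday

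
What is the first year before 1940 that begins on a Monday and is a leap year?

Jan 1 advances by 2 weekdays after a leap year and by 1 after a common year.
1940: Jan 1 is Monday (leap).
1939: Sunday
1938: Saturday
1937: Friday
1936: Wednesday (leap)
1935: Tuesday
1934: Monday
1933: Sunday
1932: Friday (leap)
1931: Thursday
1930: Wednesday
1929: Tuesday
1928: Sunday (leap)
1927: Saturday
1926: Friday
1925: Thursday
1924: Tuesday (leap)
1923: Monday
1922: Sunday
1921: Saturday
1920: Thursday (leap)
1919: Wednesday
1918: Tuesday
1917: Monday
1916: Saturday (leap)
1915: Friday
1914: Thursday
1913: Wednesday
1912: Monday (leap)
1912 begins on a Monday and is a leap year.

1912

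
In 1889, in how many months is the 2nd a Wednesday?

Check the 2nd of each month of 1889: Jan 2: Wed, Feb 2: Sat, Mar 2: Sat, Apr 2: Tue, May 2: Thu, Jun 2: Sun, Jul 2: Tue, Aug 2: Fri, Sep 2: Mon, Oct 2: Wed, Nov 2: Sat, Dec 2: Mon.
Wednesday occurs in January, October — 2 months.

2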